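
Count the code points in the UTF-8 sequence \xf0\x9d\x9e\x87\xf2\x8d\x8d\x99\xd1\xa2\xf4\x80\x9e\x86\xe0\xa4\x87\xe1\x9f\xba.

Byte at offset 0: 0xF0 = 11110000 → 4-byte char (#1). Advance 4.
Byte at offset 4: 0xF2 = 11110010 → 4-byte char (#2). Advance 4.
Byte at offset 8: 0xD1 = 11010001 → 2-byte char (#3). Advance 2.
Byte at offset 10: 0xF4 = 11110100 → 4-byte char (#4). Advance 4.
Byte at offset 14: 0xE0 = 11100000 → 3-byte char (#5). Advance 3.
Byte at offset 17: 0xE1 = 11100001 → 3-byte char (#6). Advance 3.
Reached end at offset 20 after 6 code points.

6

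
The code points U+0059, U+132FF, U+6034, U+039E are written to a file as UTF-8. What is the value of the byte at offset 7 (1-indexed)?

0x80

1-indexed offset 7 is 0-indexed offset 6.
U+0059 → 1-byte form 59 at offsets 0–0.
U+132FF → 4-byte form F0 93 8B BF at offsets 1–4.
U+6034 → 3-byte form E6 80 B4 at offsets 5–7.
Offset 6 falls in char 3's range; it's byte 2 of E6 80 B4 = 0x80.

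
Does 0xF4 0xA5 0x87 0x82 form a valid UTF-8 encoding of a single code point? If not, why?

Leading byte 0xF4 = 11110100 → 4-byte form.
Payload = 0x1251C2, which exceeds U+10FFFF, the maximum Unicode code point. (Leading bytes F5–FF, or F4 followed by ≥ 0x90, are invalid.)

invalid (encodes a value above U+10FFFF)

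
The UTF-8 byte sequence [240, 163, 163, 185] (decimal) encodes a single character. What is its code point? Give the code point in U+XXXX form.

U+238F9

Leading byte 0xF0 = 11110000 matches 11110xxx → 4-byte sequence.
Byte 1: 0xF0 = 11110000, payload 000 (3 bits).
Byte 2: 0xA3 = 10100011 (10xxxxxx ✓), payload 100011.
Byte 3: 0xA3 = 10100011 (10xxxxxx ✓), payload 100011.
Byte 4: 0xB9 = 10111001 (10xxxxxx ✓), payload 111001.
Concatenate: 000100011100011111001 = 0x238F9 (21 bits → U+238F9).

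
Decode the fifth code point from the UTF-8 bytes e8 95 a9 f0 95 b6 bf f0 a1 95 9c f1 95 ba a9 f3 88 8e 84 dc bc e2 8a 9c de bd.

U+C8384

Offset 0: leading byte 0xE8 = 11101000 → 3-byte char #1 = E8 95 A9.
Offset 3: leading byte 0xF0 = 11110000 → 4-byte char #2 = F0 95 B6 BF.
Offset 7: leading byte 0xF0 = 11110000 → 4-byte char #3 = F0 A1 95 9C.
Offset 11: leading byte 0xF1 = 11110001 → 4-byte char #4 = F1 95 BA A9.
Offset 15: leading byte 0xF3 = 11110011 → 4-byte char #5 = F3 88 8E 84.
Leading byte 0xF3 = 11110011 matches 11110xxx → 4-byte sequence.
Byte 1: 0xF3 = 11110011, payload 011 (3 bits).
Byte 2: 0x88 = 10001000 (10xxxxxx ✓), payload 001000.
Byte 3: 0x8E = 10001110 (10xxxxxx ✓), payload 001110.
Byte 4: 0x84 = 10000100 (10xxxxxx ✓), payload 000100.
Concatenate: 011001000001110000100 = 0xC8384 (21 bits → U+C8384).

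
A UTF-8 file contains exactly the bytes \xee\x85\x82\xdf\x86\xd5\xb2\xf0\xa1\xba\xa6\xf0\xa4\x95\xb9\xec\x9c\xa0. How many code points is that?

Byte at offset 0: 0xEE = 11101110 → 3-byte char (#1). Advance 3.
Byte at offset 3: 0xDF = 11011111 → 2-byte char (#2). Advance 2.
Byte at offset 5: 0xD5 = 11010101 → 2-byte char (#3). Advance 2.
Byte at offset 7: 0xF0 = 11110000 → 4-byte char (#4). Advance 4.
Byte at offset 11: 0xF0 = 11110000 → 4-byte char (#5). Advance 4.
Byte at offset 15: 0xEC = 11101100 → 3-byte char (#6). Advance 3.
Reached end at offset 18 after 6 code points.

6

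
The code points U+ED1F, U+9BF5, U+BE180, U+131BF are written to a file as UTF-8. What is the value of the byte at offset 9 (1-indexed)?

0x86

1-indexed offset 9 is 0-indexed offset 8.
U+ED1F → 3-byte form EE B4 9F at offsets 0–2.
U+9BF5 → 3-byte form E9 AF B5 at offsets 3–5.
U+BE180 → 4-byte form F2 BE 86 80 at offsets 6–9.
Offset 8 falls in char 3's range; it's byte 3 of F2 BE 86 80 = 0x86.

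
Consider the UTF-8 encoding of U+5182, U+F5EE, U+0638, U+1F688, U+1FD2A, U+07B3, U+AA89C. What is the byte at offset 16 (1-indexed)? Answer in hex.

0xAA

1-indexed offset 16 is 0-indexed offset 15.
U+5182 → 3-byte form E5 86 82 at offsets 0–2.
U+F5EE → 3-byte form EF 97 AE at offsets 3–5.
U+0638 → 2-byte form D8 B8 at offsets 6–7.
U+1F688 → 4-byte form F0 9F 9A 88 at offsets 8–11.
U+1FD2A → 4-byte form F0 9F B4 AA at offsets 12–15.
Offset 15 falls in char 5's range; it's byte 4 of F0 9F B4 AA = 0xAA.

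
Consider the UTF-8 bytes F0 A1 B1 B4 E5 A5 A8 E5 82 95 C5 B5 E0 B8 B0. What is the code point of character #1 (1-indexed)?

Offset 0: leading byte 0xF0 = 11110000 → 4-byte char #1 = F0 A1 B1 B4.
Leading byte 0xF0 = 11110000 matches 11110xxx → 4-byte sequence.
Byte 1: 0xF0 = 11110000, payload 000 (3 bits).
Byte 2: 0xA1 = 10100001 (10xxxxxx ✓), payload 100001.
Byte 3: 0xB1 = 10110001 (10xxxxxx ✓), payload 110001.
Byte 4: 0xB4 = 10110100 (10xxxxxx ✓), payload 110100.
Concatenate: 000100001110001110100 = 0x21C74 (21 bits → U+21C74).

U+21C74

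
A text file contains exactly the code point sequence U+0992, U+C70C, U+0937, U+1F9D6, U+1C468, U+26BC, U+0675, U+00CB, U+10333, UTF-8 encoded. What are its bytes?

E0 A6 92 EC 9C 8C E0 A4 B7 F0 9F A7 96 F0 9C 91 A8 E2 9A BC D9 B5 C3 8B F0 90 8C B3

U+0992: 3-byte form → E0 A6 92.
U+C70C: 3-byte form → EC 9C 8C.
U+0937: 3-byte form → E0 A4 B7.
U+1F9D6: 4-byte form → F0 9F A7 96.
U+1C468: 4-byte form → F0 9C 91 A8.
U+26BC: 3-byte form → E2 9A BC.
U+0675: 2-byte form → D9 B5.
U+00CB: 2-byte form → C3 8B.
U+10333: 4-byte form → F0 90 8C B3.
Concatenated (28 bytes): E0 A6 92 EC 9C 8C E0 A4 B7 F0 9F A7 96 F0 9C 91 A8 E2 9A BC D9 B5 C3 8B F0 90 8C B3.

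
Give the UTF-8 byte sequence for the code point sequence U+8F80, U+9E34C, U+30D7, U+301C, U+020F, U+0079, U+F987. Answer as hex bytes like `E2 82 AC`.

U+8F80: 3-byte form → E8 BE 80.
U+9E34C: 4-byte form → F2 9E 8D 8C.
U+30D7: 3-byte form → E3 83 97.
U+301C: 3-byte form → E3 80 9C.
U+020F: 2-byte form → C8 8F.
U+0079: 1-byte form → 79.
U+F987: 3-byte form → EF A6 87.
Concatenated (19 bytes): E8 BE 80 F2 9E 8D 8C E3 83 97 E3 80 9C C8 8F 79 EF A6 87.

E8 BE 80 F2 9E 8D 8C E3 83 97 E3 80 9C C8 8F 79 EF A6 87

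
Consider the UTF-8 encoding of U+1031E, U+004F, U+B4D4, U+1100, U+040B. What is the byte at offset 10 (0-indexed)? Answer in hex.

U+1031E → 4-byte form F0 90 8C 9E at offsets 0–3.
U+004F → 1-byte form 4F at offsets 4–4.
U+B4D4 → 3-byte form EB 93 94 at offsets 5–7.
U+1100 → 3-byte form E1 84 80 at offsets 8–10.
Offset 10 falls in char 4's range; it's byte 3 of E1 84 80 = 0x80.

0x80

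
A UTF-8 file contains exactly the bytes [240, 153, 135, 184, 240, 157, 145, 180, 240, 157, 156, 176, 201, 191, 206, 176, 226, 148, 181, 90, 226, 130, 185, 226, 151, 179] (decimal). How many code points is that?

9

Byte at offset 0: 0xF0 = 11110000 → 4-byte char (#1). Advance 4.
Byte at offset 4: 0xF0 = 11110000 → 4-byte char (#2). Advance 4.
Byte at offset 8: 0xF0 = 11110000 → 4-byte char (#3). Advance 4.
Byte at offset 12: 0xC9 = 11001001 → 2-byte char (#4). Advance 2.
Byte at offset 14: 0xCE = 11001110 → 2-byte char (#5). Advance 2.
Byte at offset 16: 0xE2 = 11100010 → 3-byte char (#6). Advance 3.
Byte at offset 19: 0x5A = 01011010 → 1-byte char (#7). Advance 1.
Byte at offset 20: 0xE2 = 11100010 → 3-byte char (#8). Advance 3.
Byte at offset 23: 0xE2 = 11100010 → 3-byte char (#9). Advance 3.
Reached end at offset 26 after 9 code points.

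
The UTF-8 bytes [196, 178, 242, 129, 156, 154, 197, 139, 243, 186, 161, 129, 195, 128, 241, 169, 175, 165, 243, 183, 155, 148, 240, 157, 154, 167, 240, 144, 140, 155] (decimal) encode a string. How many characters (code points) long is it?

Byte at offset 0: 0xC4 = 11000100 → 2-byte char (#1). Advance 2.
Byte at offset 2: 0xF2 = 11110010 → 4-byte char (#2). Advance 4.
Byte at offset 6: 0xC5 = 11000101 → 2-byte char (#3). Advance 2.
Byte at offset 8: 0xF3 = 11110011 → 4-byte char (#4). Advance 4.
Byte at offset 12: 0xC3 = 11000011 → 2-byte char (#5). Advance 2.
Byte at offset 14: 0xF1 = 11110001 → 4-byte char (#6). Advance 4.
Byte at offset 18: 0xF3 = 11110011 → 4-byte char (#7). Advance 4.
Byte at offset 22: 0xF0 = 11110000 → 4-byte char (#8). Advance 4.
Byte at offset 26: 0xF0 = 11110000 → 4-byte char (#9). Advance 4.
Reached end at offset 30 after 9 code points.

9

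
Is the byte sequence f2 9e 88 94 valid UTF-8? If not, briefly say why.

Leading byte 0xF2 = 11110010 → 4-byte form.
Continuation bytes 0x9E=10011110, 0x88=10001000, 0x94=10010100 all match 10xxxxxx.
Decoded value 0x9E214 is ≥ 0x10000 (shortest form) and not a surrogate.

valid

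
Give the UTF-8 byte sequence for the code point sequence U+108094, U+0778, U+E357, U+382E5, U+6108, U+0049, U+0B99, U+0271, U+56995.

F4 88 82 94 DD B8 EE 8D 97 F0 B8 8B A5 E6 84 88 49 E0 AE 99 C9 B1 F1 96 A6 95

U+108094: 4-byte form → F4 88 82 94.
U+0778: 2-byte form → DD B8.
U+E357: 3-byte form → EE 8D 97.
U+382E5: 4-byte form → F0 B8 8B A5.
U+6108: 3-byte form → E6 84 88.
U+0049: 1-byte form → 49.
U+0B99: 3-byte form → E0 AE 99.
U+0271: 2-byte form → C9 B1.
U+56995: 4-byte form → F1 96 A6 95.
Concatenated (26 bytes): F4 88 82 94 DD B8 EE 8D 97 F0 B8 8B A5 E6 84 88 49 E0 AE 99 C9 B1 F1 96 A6 95.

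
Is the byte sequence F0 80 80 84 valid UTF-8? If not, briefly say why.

invalid (overlong encoding)

Leading byte 0xF0 = 11110000 → 4-byte form.
Continuation bytes all match 10xxxxxx. Payload decodes to 0x4.
But 0x4 < 0x10000, the minimum for a 4-byte sequence — this is an overlong encoding.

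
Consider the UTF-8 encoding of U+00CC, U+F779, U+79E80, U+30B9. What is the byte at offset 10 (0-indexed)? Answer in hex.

U+00CC → 2-byte form C3 8C at offsets 0–1.
U+F779 → 3-byte form EF 9D B9 at offsets 2–4.
U+79E80 → 4-byte form F1 B9 BA 80 at offsets 5–8.
U+30B9 → 3-byte form E3 82 B9 at offsets 9–11.
Offset 10 falls in char 4's range; it's byte 2 of E3 82 B9 = 0x82.

0x82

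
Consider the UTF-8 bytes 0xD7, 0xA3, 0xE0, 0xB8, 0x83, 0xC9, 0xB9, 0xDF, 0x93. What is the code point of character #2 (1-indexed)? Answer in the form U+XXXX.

U+0E03

Offset 0: leading byte 0xD7 = 11010111 → 2-byte char #1 = D7 A3.
Offset 2: leading byte 0xE0 = 11100000 → 3-byte char #2 = E0 B8 83.
Leading byte 0xE0 = 11100000 matches 1110xxxx → 3-byte sequence.
Byte 1: 0xE0 = 11100000, payload 0000 (4 bits).
Byte 2: 0xB8 = 10111000 (10xxxxxx ✓), payload 111000.
Byte 3: 0x83 = 10000011 (10xxxxxx ✓), payload 000011.
Concatenate: 0000111000000011 = 0xE03 (16 bits → U+0E03).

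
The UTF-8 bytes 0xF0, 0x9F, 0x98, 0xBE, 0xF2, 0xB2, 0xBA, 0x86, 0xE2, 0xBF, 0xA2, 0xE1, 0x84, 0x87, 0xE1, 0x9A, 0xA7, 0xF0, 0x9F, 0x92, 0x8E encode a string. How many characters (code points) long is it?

6

Byte at offset 0: 0xF0 = 11110000 → 4-byte char (#1). Advance 4.
Byte at offset 4: 0xF2 = 11110010 → 4-byte char (#2). Advance 4.
Byte at offset 8: 0xE2 = 11100010 → 3-byte char (#3). Advance 3.
Byte at offset 11: 0xE1 = 11100001 → 3-byte char (#4). Advance 3.
Byte at offset 14: 0xE1 = 11100001 → 3-byte char (#5). Advance 3.
Byte at offset 17: 0xF0 = 11110000 → 4-byte char (#6). Advance 4.
Reached end at offset 21 after 6 code points.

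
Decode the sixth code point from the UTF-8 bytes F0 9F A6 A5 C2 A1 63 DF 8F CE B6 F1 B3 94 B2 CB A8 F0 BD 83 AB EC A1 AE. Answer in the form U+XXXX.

Offset 0: leading byte 0xF0 = 11110000 → 4-byte char #1 = F0 9F A6 A5.
Offset 4: leading byte 0xC2 = 11000010 → 2-byte char #2 = C2 A1.
Offset 6: leading byte 0x63 = 01100011 → 1-byte char #3 = 63.
Offset 7: leading byte 0xDF = 11011111 → 2-byte char #4 = DF 8F.
Offset 9: leading byte 0xCE = 11001110 → 2-byte char #5 = CE B6.
Offset 11: leading byte 0xF1 = 11110001 → 4-byte char #6 = F1 B3 94 B2.
Leading byte 0xF1 = 11110001 matches 11110xxx → 4-byte sequence.
Byte 1: 0xF1 = 11110001, payload 001 (3 bits).
Byte 2: 0xB3 = 10110011 (10xxxxxx ✓), payload 110011.
Byte 3: 0x94 = 10010100 (10xxxxxx ✓), payload 010100.
Byte 4: 0xB2 = 10110010 (10xxxxxx ✓), payload 110010.
Concatenate: 001110011010100110010 = 0x73532 (21 bits → U+73532).

U+73532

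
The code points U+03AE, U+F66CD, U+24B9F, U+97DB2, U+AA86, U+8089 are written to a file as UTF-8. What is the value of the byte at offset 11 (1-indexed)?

1-indexed offset 11 is 0-indexed offset 10.
U+03AE → 2-byte form CE AE at offsets 0–1.
U+F66CD → 4-byte form F3 B6 9B 8D at offsets 2–5.
U+24B9F → 4-byte form F0 A4 AE 9F at offsets 6–9.
U+97DB2 → 4-byte form F2 97 B6 B2 at offsets 10–13.
Offset 10 falls in char 4's range; it's byte 1 of F2 97 B6 B2 = 0xF2.

0xF2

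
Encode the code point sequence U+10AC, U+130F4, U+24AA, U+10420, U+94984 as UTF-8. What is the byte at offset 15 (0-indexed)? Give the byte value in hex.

0x94

U+10AC → 3-byte form E1 82 AC at offsets 0–2.
U+130F4 → 4-byte form F0 93 83 B4 at offsets 3–6.
U+24AA → 3-byte form E2 92 AA at offsets 7–9.
U+10420 → 4-byte form F0 90 90 A0 at offsets 10–13.
U+94984 → 4-byte form F2 94 A6 84 at offsets 14–17.
Offset 15 falls in char 5's range; it's byte 2 of F2 94 A6 84 = 0x94.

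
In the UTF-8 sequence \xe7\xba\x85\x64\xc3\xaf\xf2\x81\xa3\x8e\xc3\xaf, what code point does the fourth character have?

U+818CE

Offset 0: leading byte 0xE7 = 11100111 → 3-byte char #1 = E7 BA 85.
Offset 3: leading byte 0x64 = 01100100 → 1-byte char #2 = 64.
Offset 4: leading byte 0xC3 = 11000011 → 2-byte char #3 = C3 AF.
Offset 6: leading byte 0xF2 = 11110010 → 4-byte char #4 = F2 81 A3 8E.
Leading byte 0xF2 = 11110010 matches 11110xxx → 4-byte sequence.
Byte 1: 0xF2 = 11110010, payload 010 (3 bits).
Byte 2: 0x81 = 10000001 (10xxxxxx ✓), payload 000001.
Byte 3: 0xA3 = 10100011 (10xxxxxx ✓), payload 100011.
Byte 4: 0x8E = 10001110 (10xxxxxx ✓), payload 001110.
Concatenate: 010000001100011001110 = 0x818CE (21 bits → U+818CE).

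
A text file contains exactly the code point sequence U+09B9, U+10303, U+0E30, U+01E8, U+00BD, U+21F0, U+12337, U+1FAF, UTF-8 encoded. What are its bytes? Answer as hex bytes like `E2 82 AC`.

U+09B9: 3-byte form → E0 A6 B9.
U+10303: 4-byte form → F0 90 8C 83.
U+0E30: 3-byte form → E0 B8 B0.
U+01E8: 2-byte form → C7 A8.
U+00BD: 2-byte form → C2 BD.
U+21F0: 3-byte form → E2 87 B0.
U+12337: 4-byte form → F0 92 8C B7.
U+1FAF: 3-byte form → E1 BE AF.
Concatenated (24 bytes): E0 A6 B9 F0 90 8C 83 E0 B8 B0 C7 A8 C2 BD E2 87 B0 F0 92 8C B7 E1 BE AF.

E0 A6 B9 F0 90 8C 83 E0 B8 B0 C7 A8 C2 BD E2 87 B0 F0 92 8C B7 E1 BE AF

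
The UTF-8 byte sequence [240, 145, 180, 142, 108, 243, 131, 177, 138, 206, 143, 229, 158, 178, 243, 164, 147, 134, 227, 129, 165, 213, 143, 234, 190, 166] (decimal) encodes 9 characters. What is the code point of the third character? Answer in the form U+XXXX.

Offset 0: leading byte 0xF0 = 11110000 → 4-byte char #1 = F0 91 B4 8E.
Offset 4: leading byte 0x6C = 01101100 → 1-byte char #2 = 6C.
Offset 5: leading byte 0xF3 = 11110011 → 4-byte char #3 = F3 83 B1 8A.
Leading byte 0xF3 = 11110011 matches 11110xxx → 4-byte sequence.
Byte 1: 0xF3 = 11110011, payload 011 (3 bits).
Byte 2: 0x83 = 10000011 (10xxxxxx ✓), payload 000011.
Byte 3: 0xB1 = 10110001 (10xxxxxx ✓), payload 110001.
Byte 4: 0x8A = 10001010 (10xxxxxx ✓), payload 001010.
Concatenate: 011000011110001001010 = 0xC3C4A (21 bits → U+C3C4A).

U+C3C4A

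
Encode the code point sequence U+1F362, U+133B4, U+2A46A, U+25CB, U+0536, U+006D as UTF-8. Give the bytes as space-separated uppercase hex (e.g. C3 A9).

F0 9F 8D A2 F0 93 8E B4 F0 AA 91 AA E2 97 8B D4 B6 6D

U+1F362: 4-byte form → F0 9F 8D A2.
U+133B4: 4-byte form → F0 93 8E B4.
U+2A46A: 4-byte form → F0 AA 91 AA.
U+25CB: 3-byte form → E2 97 8B.
U+0536: 2-byte form → D4 B6.
U+006D: 1-byte form → 6D.
Concatenated (18 bytes): F0 9F 8D A2 F0 93 8E B4 F0 AA 91 AA E2 97 8B D4 B6 6D.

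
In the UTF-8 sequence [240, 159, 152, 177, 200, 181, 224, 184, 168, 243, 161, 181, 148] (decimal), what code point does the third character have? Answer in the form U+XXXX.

Offset 0: leading byte 0xF0 = 11110000 → 4-byte char #1 = F0 9F 98 B1.
Offset 4: leading byte 0xC8 = 11001000 → 2-byte char #2 = C8 B5.
Offset 6: leading byte 0xE0 = 11100000 → 3-byte char #3 = E0 B8 A8.
Leading byte 0xE0 = 11100000 matches 1110xxxx → 3-byte sequence.
Byte 1: 0xE0 = 11100000, payload 0000 (4 bits).
Byte 2: 0xB8 = 10111000 (10xxxxxx ✓), payload 111000.
Byte 3: 0xA8 = 10101000 (10xxxxxx ✓), payload 101000.
Concatenate: 0000111000101000 = 0xE28 (16 bits → U+0E28).

U+0E28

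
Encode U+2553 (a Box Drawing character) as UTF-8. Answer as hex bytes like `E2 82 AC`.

U+2553 = 0x2553 = 9555 decimal. In range U+0800–U+FFFF → 3-byte form: 1110xxxx 10xxxxxx 10xxxxxx.
Binary (16 bits): 0010010101010011.
Split 4+6+6: 0010 | 010101 | 010011.
Byte 1: 11100010 = 0xE2.
Byte 2: 10010101 = 0x95.
Byte 3: 10010011 = 0x93.

E2 95 93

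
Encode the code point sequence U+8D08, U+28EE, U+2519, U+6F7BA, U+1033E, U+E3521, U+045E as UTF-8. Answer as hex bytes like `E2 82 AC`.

U+8D08: 3-byte form → E8 B4 88.
U+28EE: 3-byte form → E2 A3 AE.
U+2519: 3-byte form → E2 94 99.
U+6F7BA: 4-byte form → F1 AF 9E BA.
U+1033E: 4-byte form → F0 90 8C BE.
U+E3521: 4-byte form → F3 A3 94 A1.
U+045E: 2-byte form → D1 9E.
Concatenated (23 bytes): E8 B4 88 E2 A3 AE E2 94 99 F1 AF 9E BA F0 90 8C BE F3 A3 94 A1 D1 9E.

E8 B4 88 E2 A3 AE E2 94 99 F1 AF 9E BA F0 90 8C BE F3 A3 94 A1 D1 9E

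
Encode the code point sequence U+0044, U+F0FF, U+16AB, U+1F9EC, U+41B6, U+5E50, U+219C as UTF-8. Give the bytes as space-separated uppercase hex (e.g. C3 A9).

U+0044: 1-byte form → 44.
U+F0FF: 3-byte form → EF 83 BF.
U+16AB: 3-byte form → E1 9A AB.
U+1F9EC: 4-byte form → F0 9F A7 AC.
U+41B6: 3-byte form → E4 86 B6.
U+5E50: 3-byte form → E5 B9 90.
U+219C: 3-byte form → E2 86 9C.
Concatenated (20 bytes): 44 EF 83 BF E1 9A AB F0 9F A7 AC E4 86 B6 E5 B9 90 E2 86 9C.

44 EF 83 BF E1 9A AB F0 9F A7 AC E4 86 B6 E5 B9 90 E2 86 9C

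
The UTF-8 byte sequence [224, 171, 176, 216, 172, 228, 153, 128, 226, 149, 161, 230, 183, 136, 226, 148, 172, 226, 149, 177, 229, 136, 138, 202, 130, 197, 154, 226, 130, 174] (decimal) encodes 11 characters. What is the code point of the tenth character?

Offset 0: leading byte 0xE0 = 11100000 → 3-byte char #1 = E0 AB B0.
Offset 3: leading byte 0xD8 = 11011000 → 2-byte char #2 = D8 AC.
Offset 5: leading byte 0xE4 = 11100100 → 3-byte char #3 = E4 99 80.
Offset 8: leading byte 0xE2 = 11100010 → 3-byte char #4 = E2 95 A1.
Offset 11: leading byte 0xE6 = 11100110 → 3-byte char #5 = E6 B7 88.
Offset 14: leading byte 0xE2 = 11100010 → 3-byte char #6 = E2 94 AC.
Offset 17: leading byte 0xE2 = 11100010 → 3-byte char #7 = E2 95 B1.
Offset 20: leading byte 0xE5 = 11100101 → 3-byte char #8 = E5 88 8A.
Offset 23: leading byte 0xCA = 11001010 → 2-byte char #9 = CA 82.
Offset 25: leading byte 0xC5 = 11000101 → 2-byte char #10 = C5 9A.
Leading byte 0xC5 = 11000101 matches 110xxxxx → 2-byte sequence.
Byte 1: 0xC5 = 11000101, payload 00101 (5 bits).
Byte 2: 0x9A = 10011010 (10xxxxxx ✓), payload 011010.
Concatenate: 00101011010 = 0x15A (11 bits → U+015A).

U+015A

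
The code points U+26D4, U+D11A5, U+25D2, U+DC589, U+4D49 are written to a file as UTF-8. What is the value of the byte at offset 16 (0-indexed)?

0x89

U+26D4 → 3-byte form E2 9B 94 at offsets 0–2.
U+D11A5 → 4-byte form F3 91 86 A5 at offsets 3–6.
U+25D2 → 3-byte form E2 97 92 at offsets 7–9.
U+DC589 → 4-byte form F3 9C 96 89 at offsets 10–13.
U+4D49 → 3-byte form E4 B5 89 at offsets 14–16.
Offset 16 falls in char 5's range; it's byte 3 of E4 B5 89 = 0x89.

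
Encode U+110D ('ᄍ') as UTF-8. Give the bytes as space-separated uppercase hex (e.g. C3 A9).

U+110D = 0x110D = 4365 decimal. In range U+0800–U+FFFF → 3-byte form: 1110xxxx 10xxxxxx 10xxxxxx.
Binary (16 bits): 0001000100001101.
Split 4+6+6: 0001 | 000100 | 001101.
Byte 1: 11100001 = 0xE1.
Byte 2: 10000100 = 0x84.
Byte 3: 10001101 = 0x8D.

E1 84 8D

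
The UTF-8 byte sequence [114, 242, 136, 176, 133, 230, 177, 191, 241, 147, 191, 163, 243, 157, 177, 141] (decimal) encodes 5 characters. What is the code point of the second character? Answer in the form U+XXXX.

Offset 0: leading byte 0x72 = 01110010 → 1-byte char #1 = 72.
Offset 1: leading byte 0xF2 = 11110010 → 4-byte char #2 = F2 88 B0 85.
Leading byte 0xF2 = 11110010 matches 11110xxx → 4-byte sequence.
Byte 1: 0xF2 = 11110010, payload 010 (3 bits).
Byte 2: 0x88 = 10001000 (10xxxxxx ✓), payload 001000.
Byte 3: 0xB0 = 10110000 (10xxxxxx ✓), payload 110000.
Byte 4: 0x85 = 10000101 (10xxxxxx ✓), payload 000101.
Concatenate: 010001000110000000101 = 0x88C05 (21 bits → U+88C05).

U+88C05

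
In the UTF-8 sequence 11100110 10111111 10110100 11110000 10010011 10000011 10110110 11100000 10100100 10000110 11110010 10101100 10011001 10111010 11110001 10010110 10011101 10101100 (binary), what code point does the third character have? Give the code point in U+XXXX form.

U+0906

Offset 0: leading byte 0xE6 = 11100110 → 3-byte char #1 = E6 BF B4.
Offset 3: leading byte 0xF0 = 11110000 → 4-byte char #2 = F0 93 83 B6.
Offset 7: leading byte 0xE0 = 11100000 → 3-byte char #3 = E0 A4 86.
Leading byte 0xE0 = 11100000 matches 1110xxxx → 3-byte sequence.
Byte 1: 0xE0 = 11100000, payload 0000 (4 bits).
Byte 2: 0xA4 = 10100100 (10xxxxxx ✓), payload 100100.
Byte 3: 0x86 = 10000110 (10xxxxxx ✓), payload 000110.
Concatenate: 0000100100000110 = 0x906 (16 bits → U+0906).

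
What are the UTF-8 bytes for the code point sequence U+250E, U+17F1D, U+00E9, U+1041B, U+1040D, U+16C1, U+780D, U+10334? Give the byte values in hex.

E2 94 8E F0 97 BC 9D C3 A9 F0 90 90 9B F0 90 90 8D E1 9B 81 E7 A0 8D F0 90 8C B4

U+250E: 3-byte form → E2 94 8E.
U+17F1D: 4-byte form → F0 97 BC 9D.
U+00E9: 2-byte form → C3 A9.
U+1041B: 4-byte form → F0 90 90 9B.
U+1040D: 4-byte form → F0 90 90 8D.
U+16C1: 3-byte form → E1 9B 81.
U+780D: 3-byte form → E7 A0 8D.
U+10334: 4-byte form → F0 90 8C B4.
Concatenated (27 bytes): E2 94 8E F0 97 BC 9D C3 A9 F0 90 90 9B F0 90 90 8D E1 9B 81 E7 A0 8D F0 90 8C B4.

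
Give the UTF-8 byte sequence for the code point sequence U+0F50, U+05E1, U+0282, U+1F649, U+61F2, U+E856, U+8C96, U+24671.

U+0F50: 3-byte form → E0 BD 90.
U+05E1: 2-byte form → D7 A1.
U+0282: 2-byte form → CA 82.
U+1F649: 4-byte form → F0 9F 99 89.
U+61F2: 3-byte form → E6 87 B2.
U+E856: 3-byte form → EE A1 96.
U+8C96: 3-byte form → E8 B2 96.
U+24671: 4-byte form → F0 A4 99 B1.
Concatenated (24 bytes): E0 BD 90 D7 A1 CA 82 F0 9F 99 89 E6 87 B2 EE A1 96 E8 B2 96 F0 A4 99 B1.

E0 BD 90 D7 A1 CA 82 F0 9F 99 89 E6 87 B2 EE A1 96 E8 B2 96 F0 A4 99 B1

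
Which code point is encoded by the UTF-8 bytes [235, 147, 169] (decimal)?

U+B4E9

Leading byte 0xEB = 11101011 matches 1110xxxx → 3-byte sequence.
Byte 1: 0xEB = 11101011, payload 1011 (4 bits).
Byte 2: 0x93 = 10010011 (10xxxxxx ✓), payload 010011.
Byte 3: 0xA9 = 10101001 (10xxxxxx ✓), payload 101001.
Concatenate: 1011010011101001 = 0xB4E9 (16 bits → U+B4E9).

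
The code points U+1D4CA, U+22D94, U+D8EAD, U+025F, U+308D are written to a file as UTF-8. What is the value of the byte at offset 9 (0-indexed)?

U+1D4CA → 4-byte form F0 9D 93 8A at offsets 0–3.
U+22D94 → 4-byte form F0 A2 B6 94 at offsets 4–7.
U+D8EAD → 4-byte form F3 98 BA AD at offsets 8–11.
Offset 9 falls in char 3's range; it's byte 2 of F3 98 BA AD = 0x98.

0x98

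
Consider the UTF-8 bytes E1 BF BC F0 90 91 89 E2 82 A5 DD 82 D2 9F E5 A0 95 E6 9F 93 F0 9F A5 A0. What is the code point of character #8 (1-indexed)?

Offset 0: leading byte 0xE1 = 11100001 → 3-byte char #1 = E1 BF BC.
Offset 3: leading byte 0xF0 = 11110000 → 4-byte char #2 = F0 90 91 89.
Offset 7: leading byte 0xE2 = 11100010 → 3-byte char #3 = E2 82 A5.
Offset 10: leading byte 0xDD = 11011101 → 2-byte char #4 = DD 82.
Offset 12: leading byte 0xD2 = 11010010 → 2-byte char #5 = D2 9F.
Offset 14: leading byte 0xE5 = 11100101 → 3-byte char #6 = E5 A0 95.
Offset 17: leading byte 0xE6 = 11100110 → 3-byte char #7 = E6 9F 93.
Offset 20: leading byte 0xF0 = 11110000 → 4-byte char #8 = F0 9F A5 A0.
Leading byte 0xF0 = 11110000 matches 11110xxx → 4-byte sequence.
Byte 1: 0xF0 = 11110000, payload 000 (3 bits).
Byte 2: 0x9F = 10011111 (10xxxxxx ✓), payload 011111.
Byte 3: 0xA5 = 10100101 (10xxxxxx ✓), payload 100101.
Byte 4: 0xA0 = 10100000 (10xxxxxx ✓), payload 100000.
Concatenate: 000011111100101100000 = 0x1F960 (21 bits → U+1F960).

U+1F960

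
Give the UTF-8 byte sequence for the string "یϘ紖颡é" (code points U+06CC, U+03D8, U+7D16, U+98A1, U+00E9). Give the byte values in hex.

DB 8C CF 98 E7 B4 96 E9 A2 A1 C3 A9

U+06CC: 2-byte form → DB 8C.
U+03D8: 2-byte form → CF 98.
U+7D16: 3-byte form → E7 B4 96.
U+98A1: 3-byte form → E9 A2 A1.
U+00E9: 2-byte form → C3 A9.
Concatenated (12 bytes): DB 8C CF 98 E7 B4 96 E9 A2 A1 C3 A9.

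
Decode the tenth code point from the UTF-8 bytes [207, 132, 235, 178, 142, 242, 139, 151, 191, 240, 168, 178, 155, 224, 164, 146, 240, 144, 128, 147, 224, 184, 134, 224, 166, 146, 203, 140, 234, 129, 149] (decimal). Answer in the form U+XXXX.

U+A055

Offset 0: leading byte 0xCF = 11001111 → 2-byte char #1 = CF 84.
Offset 2: leading byte 0xEB = 11101011 → 3-byte char #2 = EB B2 8E.
Offset 5: leading byte 0xF2 = 11110010 → 4-byte char #3 = F2 8B 97 BF.
Offset 9: leading byte 0xF0 = 11110000 → 4-byte char #4 = F0 A8 B2 9B.
Offset 13: leading byte 0xE0 = 11100000 → 3-byte char #5 = E0 A4 92.
Offset 16: leading byte 0xF0 = 11110000 → 4-byte char #6 = F0 90 80 93.
Offset 20: leading byte 0xE0 = 11100000 → 3-byte char #7 = E0 B8 86.
Offset 23: leading byte 0xE0 = 11100000 → 3-byte char #8 = E0 A6 92.
Offset 26: leading byte 0xCB = 11001011 → 2-byte char #9 = CB 8C.
Offset 28: leading byte 0xEA = 11101010 → 3-byte char #10 = EA 81 95.
Leading byte 0xEA = 11101010 matches 1110xxxx → 3-byte sequence.
Byte 1: 0xEA = 11101010, payload 1010 (4 bits).
Byte 2: 0x81 = 10000001 (10xxxxxx ✓), payload 000001.
Byte 3: 0x95 = 10010101 (10xxxxxx ✓), payload 010101.
Concatenate: 1010000001010101 = 0xA055 (16 bits → U+A055).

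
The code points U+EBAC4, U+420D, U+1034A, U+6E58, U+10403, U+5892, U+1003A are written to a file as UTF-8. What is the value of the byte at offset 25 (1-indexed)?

1-indexed offset 25 is 0-indexed offset 24.
U+EBAC4 → 4-byte form F3 AB AB 84 at offsets 0–3.
U+420D → 3-byte form E4 88 8D at offsets 4–6.
U+1034A → 4-byte form F0 90 8D 8A at offsets 7–10.
U+6E58 → 3-byte form E6 B9 98 at offsets 11–13.
U+10403 → 4-byte form F0 90 90 83 at offsets 14–17.
U+5892 → 3-byte form E5 A2 92 at offsets 18–20.
U+1003A → 4-byte form F0 90 80 BA at offsets 21–24.
Offset 24 falls in char 7's range; it's byte 4 of F0 90 80 BA = 0xBA.

0xBA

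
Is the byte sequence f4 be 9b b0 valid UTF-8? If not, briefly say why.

Leading byte 0xF4 = 11110100 → 4-byte form.
Payload = 0x13E6F0, which exceeds U+10FFFF, the maximum Unicode code point. (Leading bytes F5–FF, or F4 followed by ≥ 0x90, are invalid.)

invalid (encodes a value above U+10FFFF)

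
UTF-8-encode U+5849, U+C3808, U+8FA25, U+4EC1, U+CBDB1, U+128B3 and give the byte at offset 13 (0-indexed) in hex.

U+5849 → 3-byte form E5 A1 89 at offsets 0–2.
U+C3808 → 4-byte form F3 83 A0 88 at offsets 3–6.
U+8FA25 → 4-byte form F2 8F A8 A5 at offsets 7–10.
U+4EC1 → 3-byte form E4 BB 81 at offsets 11–13.
Offset 13 falls in char 4's range; it's byte 3 of E4 BB 81 = 0x81.

0x81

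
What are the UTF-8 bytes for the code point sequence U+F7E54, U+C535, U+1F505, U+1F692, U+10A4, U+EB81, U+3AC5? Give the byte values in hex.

U+F7E54: 4-byte form → F3 B7 B9 94.
U+C535: 3-byte form → EC 94 B5.
U+1F505: 4-byte form → F0 9F 94 85.
U+1F692: 4-byte form → F0 9F 9A 92.
U+10A4: 3-byte form → E1 82 A4.
U+EB81: 3-byte form → EE AE 81.
U+3AC5: 3-byte form → E3 AB 85.
Concatenated (24 bytes): F3 B7 B9 94 EC 94 B5 F0 9F 94 85 F0 9F 9A 92 E1 82 A4 EE AE 81 E3 AB 85.

F3 B7 B9 94 EC 94 B5 F0 9F 94 85 F0 9F 9A 92 E1 82 A4 EE AE 81 E3 AB 85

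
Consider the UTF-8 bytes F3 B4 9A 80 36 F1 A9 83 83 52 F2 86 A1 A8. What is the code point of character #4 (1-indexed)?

Offset 0: leading byte 0xF3 = 11110011 → 4-byte char #1 = F3 B4 9A 80.
Offset 4: leading byte 0x36 = 00110110 → 1-byte char #2 = 36.
Offset 5: leading byte 0xF1 = 11110001 → 4-byte char #3 = F1 A9 83 83.
Offset 9: leading byte 0x52 = 01010010 → 1-byte char #4 = 52.
Leading byte 0x52 = 01010010 matches 0xxxxxxx → 1-byte sequence.
Byte 1: 0x52 = 01010010, payload 1010010 (7 bits).
Concatenate: 1010010 = 0x52 (7 bits → U+0052).

U+0052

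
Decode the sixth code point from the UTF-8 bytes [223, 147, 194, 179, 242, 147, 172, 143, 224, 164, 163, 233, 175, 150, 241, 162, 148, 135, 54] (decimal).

Offset 0: leading byte 0xDF = 11011111 → 2-byte char #1 = DF 93.
Offset 2: leading byte 0xC2 = 11000010 → 2-byte char #2 = C2 B3.
Offset 4: leading byte 0xF2 = 11110010 → 4-byte char #3 = F2 93 AC 8F.
Offset 8: leading byte 0xE0 = 11100000 → 3-byte char #4 = E0 A4 A3.
Offset 11: leading byte 0xE9 = 11101001 → 3-byte char #5 = E9 AF 96.
Offset 14: leading byte 0xF1 = 11110001 → 4-byte char #6 = F1 A2 94 87.
Leading byte 0xF1 = 11110001 matches 11110xxx → 4-byte sequence.
Byte 1: 0xF1 = 11110001, payload 001 (3 bits).
Byte 2: 0xA2 = 10100010 (10xxxxxx ✓), payload 100010.
Byte 3: 0x94 = 10010100 (10xxxxxx ✓), payload 010100.
Byte 4: 0x87 = 10000111 (10xxxxxx ✓), payload 000111.
Concatenate: 001100010010100000111 = 0x62507 (21 bits → U+62507).

U+62507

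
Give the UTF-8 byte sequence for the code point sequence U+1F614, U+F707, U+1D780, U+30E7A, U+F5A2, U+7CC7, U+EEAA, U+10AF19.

F0 9F 98 94 EF 9C 87 F0 9D 9E 80 F0 B0 B9 BA EF 96 A2 E7 B3 87 EE BA AA F4 8A BC 99

U+1F614: 4-byte form → F0 9F 98 94.
U+F707: 3-byte form → EF 9C 87.
U+1D780: 4-byte form → F0 9D 9E 80.
U+30E7A: 4-byte form → F0 B0 B9 BA.
U+F5A2: 3-byte form → EF 96 A2.
U+7CC7: 3-byte form → E7 B3 87.
U+EEAA: 3-byte form → EE BA AA.
U+10AF19: 4-byte form → F4 8A BC 99.
Concatenated (28 bytes): F0 9F 98 94 EF 9C 87 F0 9D 9E 80 F0 B0 B9 BA EF 96 A2 E7 B3 87 EE BA AA F4 8A BC 99.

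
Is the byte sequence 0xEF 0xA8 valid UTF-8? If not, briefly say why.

Leading byte 0xEF = 11101111 → 3-byte form, but only 2 bytes are present.

invalid (sequence truncated)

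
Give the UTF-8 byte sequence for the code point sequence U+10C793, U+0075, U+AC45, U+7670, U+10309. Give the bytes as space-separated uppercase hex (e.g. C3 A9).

U+10C793: 4-byte form → F4 8C 9E 93.
U+0075: 1-byte form → 75.
U+AC45: 3-byte form → EA B1 85.
U+7670: 3-byte form → E7 99 B0.
U+10309: 4-byte form → F0 90 8C 89.
Concatenated (15 bytes): F4 8C 9E 93 75 EA B1 85 E7 99 B0 F0 90 8C 89.

F4 8C 9E 93 75 EA B1 85 E7 99 B0 F0 90 8C 89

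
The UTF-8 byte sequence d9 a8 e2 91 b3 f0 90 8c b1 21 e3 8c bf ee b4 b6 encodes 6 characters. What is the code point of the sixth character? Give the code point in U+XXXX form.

Offset 0: leading byte 0xD9 = 11011001 → 2-byte char #1 = D9 A8.
Offset 2: leading byte 0xE2 = 11100010 → 3-byte char #2 = E2 91 B3.
Offset 5: leading byte 0xF0 = 11110000 → 4-byte char #3 = F0 90 8C B1.
Offset 9: leading byte 0x21 = 00100001 → 1-byte char #4 = 21.
Offset 10: leading byte 0xE3 = 11100011 → 3-byte char #5 = E3 8C BF.
Offset 13: leading byte 0xEE = 11101110 → 3-byte char #6 = EE B4 B6.
Leading byte 0xEE = 11101110 matches 1110xxxx → 3-byte sequence.
Byte 1: 0xEE = 11101110, payload 1110 (4 bits).
Byte 2: 0xB4 = 10110100 (10xxxxxx ✓), payload 110100.
Byte 3: 0xB6 = 10110110 (10xxxxxx ✓), payload 110110.
Concatenate: 1110110100110110 = 0xED36 (16 bits → U+ED36).

U+ED36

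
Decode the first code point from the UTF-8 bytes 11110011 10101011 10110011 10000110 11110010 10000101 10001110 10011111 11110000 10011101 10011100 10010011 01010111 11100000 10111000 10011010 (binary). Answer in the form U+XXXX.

U+EBCC6

Offset 0: leading byte 0xF3 = 11110011 → 4-byte char #1 = F3 AB B3 86.
Leading byte 0xF3 = 11110011 matches 11110xxx → 4-byte sequence.
Byte 1: 0xF3 = 11110011, payload 011 (3 bits).
Byte 2: 0xAB = 10101011 (10xxxxxx ✓), payload 101011.
Byte 3: 0xB3 = 10110011 (10xxxxxx ✓), payload 110011.
Byte 4: 0x86 = 10000110 (10xxxxxx ✓), payload 000110.
Concatenate: 011101011110011000110 = 0xEBCC6 (21 bits → U+EBCC6).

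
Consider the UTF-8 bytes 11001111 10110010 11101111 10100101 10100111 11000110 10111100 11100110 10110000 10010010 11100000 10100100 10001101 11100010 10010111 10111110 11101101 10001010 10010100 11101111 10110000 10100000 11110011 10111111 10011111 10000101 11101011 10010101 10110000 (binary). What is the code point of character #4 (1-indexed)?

U+6C12

Offset 0: leading byte 0xCF = 11001111 → 2-byte char #1 = CF B2.
Offset 2: leading byte 0xEF = 11101111 → 3-byte char #2 = EF A5 A7.
Offset 5: leading byte 0xC6 = 11000110 → 2-byte char #3 = C6 BC.
Offset 7: leading byte 0xE6 = 11100110 → 3-byte char #4 = E6 B0 92.
Leading byte 0xE6 = 11100110 matches 1110xxxx → 3-byte sequence.
Byte 1: 0xE6 = 11100110, payload 0110 (4 bits).
Byte 2: 0xB0 = 10110000 (10xxxxxx ✓), payload 110000.
Byte 3: 0x92 = 10010010 (10xxxxxx ✓), payload 010010.
Concatenate: 0110110000010010 = 0x6C12 (16 bits → U+6C12).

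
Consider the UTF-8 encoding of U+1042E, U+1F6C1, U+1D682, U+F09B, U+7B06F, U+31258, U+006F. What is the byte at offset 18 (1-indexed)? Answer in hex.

1-indexed offset 18 is 0-indexed offset 17.
U+1042E → 4-byte form F0 90 90 AE at offsets 0–3.
U+1F6C1 → 4-byte form F0 9F 9B 81 at offsets 4–7.
U+1D682 → 4-byte form F0 9D 9A 82 at offsets 8–11.
U+F09B → 3-byte form EF 82 9B at offsets 12–14.
U+7B06F → 4-byte form F1 BB 81 AF at offsets 15–18.
Offset 17 falls in char 5's range; it's byte 3 of F1 BB 81 AF = 0x81.

0x81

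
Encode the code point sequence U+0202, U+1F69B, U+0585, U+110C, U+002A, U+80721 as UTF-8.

C8 82 F0 9F 9A 9B D6 85 E1 84 8C 2A F2 80 9C A1

U+0202: 2-byte form → C8 82.
U+1F69B: 4-byte form → F0 9F 9A 9B.
U+0585: 2-byte form → D6 85.
U+110C: 3-byte form → E1 84 8C.
U+002A: 1-byte form → 2A.
U+80721: 4-byte form → F2 80 9C A1.
Concatenated (16 bytes): C8 82 F0 9F 9A 9B D6 85 E1 84 8C 2A F2 80 9C A1.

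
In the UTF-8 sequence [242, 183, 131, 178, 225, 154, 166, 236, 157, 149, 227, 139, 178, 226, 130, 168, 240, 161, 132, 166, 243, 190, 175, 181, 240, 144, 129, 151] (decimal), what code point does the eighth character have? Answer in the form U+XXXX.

Offset 0: leading byte 0xF2 = 11110010 → 4-byte char #1 = F2 B7 83 B2.
Offset 4: leading byte 0xE1 = 11100001 → 3-byte char #2 = E1 9A A6.
Offset 7: leading byte 0xEC = 11101100 → 3-byte char #3 = EC 9D 95.
Offset 10: leading byte 0xE3 = 11100011 → 3-byte char #4 = E3 8B B2.
Offset 13: leading byte 0xE2 = 11100010 → 3-byte char #5 = E2 82 A8.
Offset 16: leading byte 0xF0 = 11110000 → 4-byte char #6 = F0 A1 84 A6.
Offset 20: leading byte 0xF3 = 11110011 → 4-byte char #7 = F3 BE AF B5.
Offset 24: leading byte 0xF0 = 11110000 → 4-byte char #8 = F0 90 81 97.
Leading byte 0xF0 = 11110000 matches 11110xxx → 4-byte sequence.
Byte 1: 0xF0 = 11110000, payload 000 (3 bits).
Byte 2: 0x90 = 10010000 (10xxxxxx ✓), payload 010000.
Byte 3: 0x81 = 10000001 (10xxxxxx ✓), payload 000001.
Byte 4: 0x97 = 10010111 (10xxxxxx ✓), payload 010111.
Concatenate: 000010000000001010111 = 0x10057 (21 bits → U+10057).

U+10057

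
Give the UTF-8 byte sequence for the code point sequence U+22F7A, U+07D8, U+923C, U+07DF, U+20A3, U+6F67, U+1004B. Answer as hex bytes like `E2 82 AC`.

F0 A2 BD BA DF 98 E9 88 BC DF 9F E2 82 A3 E6 BD A7 F0 90 81 8B

U+22F7A: 4-byte form → F0 A2 BD BA.
U+07D8: 2-byte form → DF 98.
U+923C: 3-byte form → E9 88 BC.
U+07DF: 2-byte form → DF 9F.
U+20A3: 3-byte form → E2 82 A3.
U+6F67: 3-byte form → E6 BD A7.
U+1004B: 4-byte form → F0 90 81 8B.
Concatenated (21 bytes): F0 A2 BD BA DF 98 E9 88 BC DF 9F E2 82 A3 E6 BD A7 F0 90 81 8B.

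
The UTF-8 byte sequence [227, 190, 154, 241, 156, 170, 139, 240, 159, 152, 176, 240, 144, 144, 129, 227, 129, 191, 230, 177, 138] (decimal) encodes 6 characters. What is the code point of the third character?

Offset 0: leading byte 0xE3 = 11100011 → 3-byte char #1 = E3 BE 9A.
Offset 3: leading byte 0xF1 = 11110001 → 4-byte char #2 = F1 9C AA 8B.
Offset 7: leading byte 0xF0 = 11110000 → 4-byte char #3 = F0 9F 98 B0.
Leading byte 0xF0 = 11110000 matches 11110xxx → 4-byte sequence.
Byte 1: 0xF0 = 11110000, payload 000 (3 bits).
Byte 2: 0x9F = 10011111 (10xxxxxx ✓), payload 011111.
Byte 3: 0x98 = 10011000 (10xxxxxx ✓), payload 011000.
Byte 4: 0xB0 = 10110000 (10xxxxxx ✓), payload 110000.
Concatenate: 000011111011000110000 = 0x1F630 (21 bits → U+1F630).

U+1F630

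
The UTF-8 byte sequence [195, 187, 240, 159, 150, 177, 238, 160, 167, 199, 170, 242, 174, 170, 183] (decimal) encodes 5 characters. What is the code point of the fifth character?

U+AEAB7

Offset 0: leading byte 0xC3 = 11000011 → 2-byte char #1 = C3 BB.
Offset 2: leading byte 0xF0 = 11110000 → 4-byte char #2 = F0 9F 96 B1.
Offset 6: leading byte 0xEE = 11101110 → 3-byte char #3 = EE A0 A7.
Offset 9: leading byte 0xC7 = 11000111 → 2-byte char #4 = C7 AA.
Offset 11: leading byte 0xF2 = 11110010 → 4-byte char #5 = F2 AE AA B7.
Leading byte 0xF2 = 11110010 matches 11110xxx → 4-byte sequence.
Byte 1: 0xF2 = 11110010, payload 010 (3 bits).
Byte 2: 0xAE = 10101110 (10xxxxxx ✓), payload 101110.
Byte 3: 0xAA = 10101010 (10xxxxxx ✓), payload 101010.
Byte 4: 0xB7 = 10110111 (10xxxxxx ✓), payload 110111.
Concatenate: 010101110101010110111 = 0xAEAB7 (21 bits → U+AEAB7).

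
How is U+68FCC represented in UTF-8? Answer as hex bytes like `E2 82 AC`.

U+68FCC = 0x68FCC = 430028 decimal. In range U+10000–U+10FFFF → 4-byte form: 11110xxx 10xxxxxx 10xxxxxx 10xxxxxx.
Binary (21 bits): 001101000111111001100.
Split 3+6+6+6: 001 | 101000 | 111111 | 001100.
Byte 1: 11110001 = 0xF1.
Byte 2: 10101000 = 0xA8.
Byte 3: 10111111 = 0xBF.
Byte 4: 10001100 = 0x8C.

F1 A8 BF 8C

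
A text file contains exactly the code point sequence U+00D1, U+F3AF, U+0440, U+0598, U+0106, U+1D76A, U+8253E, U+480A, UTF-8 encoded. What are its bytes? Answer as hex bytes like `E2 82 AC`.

C3 91 EF 8E AF D1 80 D6 98 C4 86 F0 9D 9D AA F2 82 94 BE E4 A0 8A

U+00D1: 2-byte form → C3 91.
U+F3AF: 3-byte form → EF 8E AF.
U+0440: 2-byte form → D1 80.
U+0598: 2-byte form → D6 98.
U+0106: 2-byte form → C4 86.
U+1D76A: 4-byte form → F0 9D 9D AA.
U+8253E: 4-byte form → F2 82 94 BE.
U+480A: 3-byte form → E4 A0 8A.
Concatenated (22 bytes): C3 91 EF 8E AF D1 80 D6 98 C4 86 F0 9D 9D AA F2 82 94 BE E4 A0 8A.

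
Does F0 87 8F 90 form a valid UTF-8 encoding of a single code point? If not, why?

Leading byte 0xF0 = 11110000 → 4-byte form.
Continuation bytes all match 10xxxxxx. Payload decodes to 0x73D0.
But 0x73D0 < 0x10000, the minimum for a 4-byte sequence — this is an overlong encoding.

invalid (overlong encoding)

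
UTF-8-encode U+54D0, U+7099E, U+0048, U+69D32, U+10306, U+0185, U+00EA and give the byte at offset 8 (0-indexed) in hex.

0xF1

U+54D0 → 3-byte form E5 93 90 at offsets 0–2.
U+7099E → 4-byte form F1 B0 A6 9E at offsets 3–6.
U+0048 → 1-byte form 48 at offsets 7–7.
U+69D32 → 4-byte form F1 A9 B4 B2 at offsets 8–11.
Offset 8 falls in char 4's range; it's byte 1 of F1 A9 B4 B2 = 0xF1.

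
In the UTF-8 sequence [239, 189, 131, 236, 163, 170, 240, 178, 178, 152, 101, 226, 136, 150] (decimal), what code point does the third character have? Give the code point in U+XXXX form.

Offset 0: leading byte 0xEF = 11101111 → 3-byte char #1 = EF BD 83.
Offset 3: leading byte 0xEC = 11101100 → 3-byte char #2 = EC A3 AA.
Offset 6: leading byte 0xF0 = 11110000 → 4-byte char #3 = F0 B2 B2 98.
Leading byte 0xF0 = 11110000 matches 11110xxx → 4-byte sequence.
Byte 1: 0xF0 = 11110000, payload 000 (3 bits).
Byte 2: 0xB2 = 10110010 (10xxxxxx ✓), payload 110010.
Byte 3: 0xB2 = 10110010 (10xxxxxx ✓), payload 110010.
Byte 4: 0x98 = 10011000 (10xxxxxx ✓), payload 011000.
Concatenate: 000110010110010011000 = 0x32C98 (21 bits → U+32C98).

U+32C98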